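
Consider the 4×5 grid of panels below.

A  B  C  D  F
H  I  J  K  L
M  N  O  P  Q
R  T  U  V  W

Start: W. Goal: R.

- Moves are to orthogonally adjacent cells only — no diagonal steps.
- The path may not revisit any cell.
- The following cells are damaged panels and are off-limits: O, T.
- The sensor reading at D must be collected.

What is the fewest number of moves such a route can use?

10

Any route passes through D somewhere between W and R. Summing Manhattan distances along the two legs (W → D → R) gives a lower bound of 4 + 6 = 10 moves.
A route of 10 moves achieves this: W → Q → L → F → D → K → J → I → N → M → R.
Since 10 matches the lower bound, it is optimal.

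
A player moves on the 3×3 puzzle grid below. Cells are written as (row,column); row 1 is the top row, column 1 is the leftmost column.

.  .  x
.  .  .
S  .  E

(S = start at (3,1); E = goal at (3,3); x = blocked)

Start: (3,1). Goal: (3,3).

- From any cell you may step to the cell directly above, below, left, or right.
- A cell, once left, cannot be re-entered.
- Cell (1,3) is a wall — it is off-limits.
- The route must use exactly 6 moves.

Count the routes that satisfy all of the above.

Need simple routes of exactly 6 moves from (3,1) to (3,3) (Manhattan distance 2, so 2 moves are spent on a detour and 2 undoing it).
Enumerating: (3,1) (2,1) (1,1) (1,2) (2,2) (3,2) (3,3) | (3,1) (2,1) (1,1) (1,2) (2,2) (2,3) (3,3).
That gives 2 routes.

2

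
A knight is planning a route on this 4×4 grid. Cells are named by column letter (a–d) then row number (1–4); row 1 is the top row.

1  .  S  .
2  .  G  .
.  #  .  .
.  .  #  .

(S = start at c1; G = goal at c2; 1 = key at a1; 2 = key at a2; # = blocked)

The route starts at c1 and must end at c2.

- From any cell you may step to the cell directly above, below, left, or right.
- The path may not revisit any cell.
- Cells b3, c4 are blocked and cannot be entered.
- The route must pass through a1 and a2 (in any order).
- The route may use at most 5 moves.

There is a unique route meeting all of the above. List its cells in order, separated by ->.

The 5-move cap with required stops at a1, a2 leaves no slack for detours.
Route from c1: left 2 to a1, down 1 to a2, right 2 to c2 — 5 moves in all.
Check: all required cells visited; 5 ≤ 5 moves.

c1 -> b1 -> a1 -> a2 -> b2 -> c2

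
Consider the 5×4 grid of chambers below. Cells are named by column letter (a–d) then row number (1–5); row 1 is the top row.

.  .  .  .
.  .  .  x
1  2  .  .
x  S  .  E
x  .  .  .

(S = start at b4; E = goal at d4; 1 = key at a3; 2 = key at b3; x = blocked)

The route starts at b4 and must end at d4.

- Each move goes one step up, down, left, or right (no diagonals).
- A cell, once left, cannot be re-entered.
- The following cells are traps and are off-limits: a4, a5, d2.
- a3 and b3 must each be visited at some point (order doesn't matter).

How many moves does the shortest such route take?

8

Any route passes through a3 and b3 in some order between b4 and d4. Summing Manhattan distances along each leg and taking the cheapest ordering (b4 → a3 → b3 → d4) gives a lower bound of 2 + 1 + 3 = 6 moves.
The shortest route satisfying every rule uses 8 moves: b4 → b3 → a3 → a2 → b2 → c2 → c3 → c4 → d4.
The no-revisit rule (legs can't share cells) pushes the minimum above the 6-move bound; an exhaustive check rules out every length from 6 to 7, leaving 8 as the minimum.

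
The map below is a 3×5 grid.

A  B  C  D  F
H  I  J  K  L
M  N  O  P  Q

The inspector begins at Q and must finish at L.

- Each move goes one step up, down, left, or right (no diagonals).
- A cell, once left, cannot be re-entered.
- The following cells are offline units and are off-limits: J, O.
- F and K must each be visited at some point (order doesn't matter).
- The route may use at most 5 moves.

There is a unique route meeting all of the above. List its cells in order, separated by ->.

The budget equals the shortest possible length, so every move has to be on a shortest route through the required cells.
Route from Q: left to P, 2× up (reaching D), right to F, down to L — 5 moves in all.
Check: all required cells visited; 5 ≤ 5 moves.

Q -> P -> K -> D -> F -> L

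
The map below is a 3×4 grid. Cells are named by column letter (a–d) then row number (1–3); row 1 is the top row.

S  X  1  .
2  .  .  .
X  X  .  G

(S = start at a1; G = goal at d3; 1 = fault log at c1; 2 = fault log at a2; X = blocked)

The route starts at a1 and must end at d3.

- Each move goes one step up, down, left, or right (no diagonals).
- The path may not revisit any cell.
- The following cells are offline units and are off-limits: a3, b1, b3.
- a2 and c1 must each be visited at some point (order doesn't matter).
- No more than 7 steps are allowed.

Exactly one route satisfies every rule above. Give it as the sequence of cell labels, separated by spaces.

The 7-move cap with required stops at a2, c1 leaves no slack for detours.
Route from a1: down to a2, 2× right (reaching c2), up to c1, right to d1, 2× down (reaching d3) — 7 moves in all.
Check: all required cells visited; 7 ≤ 7 moves.

a1 a2 b2 c2 c1 d1 d2 d3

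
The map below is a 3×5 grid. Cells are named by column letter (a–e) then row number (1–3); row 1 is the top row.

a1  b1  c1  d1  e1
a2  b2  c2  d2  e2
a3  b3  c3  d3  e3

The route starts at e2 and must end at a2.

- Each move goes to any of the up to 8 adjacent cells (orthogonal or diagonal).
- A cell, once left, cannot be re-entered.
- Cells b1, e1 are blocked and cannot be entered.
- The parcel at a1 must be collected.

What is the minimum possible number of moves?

Any route passes through a1 somewhere between e2 and a2. Summing Chebyshev distances along the two legs (e2 → a1 → a2) gives a lower bound of 4 + 1 = 5 moves.
A route of 5 moves achieves this: e2 → d1 → c1 → b2 → a1 → a2.
Since 5 matches the lower bound, it is optimal.

5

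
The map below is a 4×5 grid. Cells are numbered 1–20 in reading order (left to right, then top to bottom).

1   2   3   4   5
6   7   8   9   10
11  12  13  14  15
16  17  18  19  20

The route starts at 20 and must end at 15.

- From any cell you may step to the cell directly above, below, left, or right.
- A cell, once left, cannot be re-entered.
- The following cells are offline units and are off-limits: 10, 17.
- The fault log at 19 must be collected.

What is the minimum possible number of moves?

Any route passes through 19 somewhere between 20 and 15. Summing Manhattan distances along the two legs (20 → 19 → 15) gives a lower bound of 1 + 2 = 3 moves.
A route of 3 moves achieves this: 20 → 19 → 14 → 15.
Since 3 matches the lower bound, it is optimal.

3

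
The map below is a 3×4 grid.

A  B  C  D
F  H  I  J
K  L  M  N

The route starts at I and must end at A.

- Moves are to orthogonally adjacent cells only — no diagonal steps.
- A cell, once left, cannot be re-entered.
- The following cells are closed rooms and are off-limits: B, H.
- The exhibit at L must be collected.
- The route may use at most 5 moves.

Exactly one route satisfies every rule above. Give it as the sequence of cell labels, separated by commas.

The 5-move cap with required stops at L leaves no slack for detours.
Route from I: down to M, 2× left (reaching K), 2× up (reaching A) — 5 moves in all.
Check: all required cells visited; 5 ≤ 5 moves.

I, M, L, K, F, A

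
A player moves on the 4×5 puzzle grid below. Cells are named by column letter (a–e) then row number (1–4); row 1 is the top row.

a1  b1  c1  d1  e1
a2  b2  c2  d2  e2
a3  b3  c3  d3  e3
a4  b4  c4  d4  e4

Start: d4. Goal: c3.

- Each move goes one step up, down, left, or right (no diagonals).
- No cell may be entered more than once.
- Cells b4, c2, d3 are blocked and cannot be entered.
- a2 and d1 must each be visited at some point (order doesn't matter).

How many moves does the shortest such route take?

12

Any route passes through a2 and d1 in some order between d4 and c3. Summing Manhattan distances along each leg and taking the cheapest ordering (d4 → d1 → a2 → c3) gives a lower bound of 3 + 4 + 3 = 10 moves.
That bound ignores the blocked cells. Measuring each leg by the fewest moves that actually steer around them (d4→d1: 5; d1→a2: 4; a2→c3: 3) raises the lower bound to 12.
A route of 12 moves exists: d4 → e4 → e3 → e2 → e1 → d1 → c1 → b1 → b2 → a2 → a3 → b3 → c3.
Since 12 matches that lower bound, it is optimal.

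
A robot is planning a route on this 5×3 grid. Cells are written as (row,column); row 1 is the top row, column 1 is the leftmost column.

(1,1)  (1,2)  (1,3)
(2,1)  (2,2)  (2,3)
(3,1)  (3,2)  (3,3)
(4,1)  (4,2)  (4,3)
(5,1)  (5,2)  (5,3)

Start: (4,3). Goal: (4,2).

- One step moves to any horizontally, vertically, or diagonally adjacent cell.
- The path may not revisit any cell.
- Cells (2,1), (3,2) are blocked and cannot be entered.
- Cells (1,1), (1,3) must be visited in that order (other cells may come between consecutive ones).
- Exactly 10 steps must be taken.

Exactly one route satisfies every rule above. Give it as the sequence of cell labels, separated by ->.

The waypoints must appear in the order (1,1), (1,3), with no cell reused.
Route from (4,3): down-left 1 to (5,2), up-left 1 to (4,1), up 1 to (3,1), up-right 1 to (2,2), up-left 1 to (1,1), right 2 to (1,3), down 2 to (3,3), down-left 1 to (4,2) — 10 moves in all.
Check: order respected ((1,1) at step 5, (1,3) at step 7); 10 moves as required.

(4,3) -> (5,2) -> (4,1) -> (3,1) -> (2,2) -> (1,1) -> (1,2) -> (1,3) -> (2,3) -> (3,3) -> (4,2)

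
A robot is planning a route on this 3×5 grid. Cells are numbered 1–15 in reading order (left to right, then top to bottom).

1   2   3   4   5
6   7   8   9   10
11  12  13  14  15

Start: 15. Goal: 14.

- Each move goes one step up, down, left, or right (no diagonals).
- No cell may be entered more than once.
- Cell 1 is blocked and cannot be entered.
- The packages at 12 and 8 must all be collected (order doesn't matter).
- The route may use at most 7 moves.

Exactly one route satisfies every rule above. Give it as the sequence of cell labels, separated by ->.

The 7-move cap with required stops at 12, 8 leaves no slack for detours.
Route from 15: up 1 to 10, left 3 to 7, down 1 to 12, right 2 to 14 — 7 moves in all.
Check: all required cells visited; 7 ≤ 7 moves.

15 -> 10 -> 9 -> 8 -> 7 -> 12 -> 13 -> 14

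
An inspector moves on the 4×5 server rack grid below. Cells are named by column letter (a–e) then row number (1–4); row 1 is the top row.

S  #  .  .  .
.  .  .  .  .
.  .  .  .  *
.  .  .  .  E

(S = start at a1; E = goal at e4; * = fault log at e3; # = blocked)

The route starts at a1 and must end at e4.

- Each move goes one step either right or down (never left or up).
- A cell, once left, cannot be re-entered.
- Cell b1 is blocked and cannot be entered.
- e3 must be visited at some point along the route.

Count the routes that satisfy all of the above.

5

A right/down-only route from a1 to e4 makes exactly 3 down-moves and 4 right-moves in some order.
With no other constraints that would be C(7,3) = 35 routes.
Split at e3 and multiply the segment counts (each segment already excludes blocked cells): a1→e3: 5; e3→e4: 1; product = 5.
That gives 5 routes.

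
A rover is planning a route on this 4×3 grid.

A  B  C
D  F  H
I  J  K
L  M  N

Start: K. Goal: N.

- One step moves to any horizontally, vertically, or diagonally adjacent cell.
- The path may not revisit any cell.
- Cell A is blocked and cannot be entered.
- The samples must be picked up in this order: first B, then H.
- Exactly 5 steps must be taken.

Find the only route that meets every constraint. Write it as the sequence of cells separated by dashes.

The waypoints must appear in the order B, H, with no cell reused.
Route from K: up-left 1 to F, up 1 to B, down-right 1 to H, down-left 1 to J, down-right 1 to N — 5 moves in all.
Check: order respected (B at step 2, H at step 3); 5 moves as required.

K - F - B - H - J - N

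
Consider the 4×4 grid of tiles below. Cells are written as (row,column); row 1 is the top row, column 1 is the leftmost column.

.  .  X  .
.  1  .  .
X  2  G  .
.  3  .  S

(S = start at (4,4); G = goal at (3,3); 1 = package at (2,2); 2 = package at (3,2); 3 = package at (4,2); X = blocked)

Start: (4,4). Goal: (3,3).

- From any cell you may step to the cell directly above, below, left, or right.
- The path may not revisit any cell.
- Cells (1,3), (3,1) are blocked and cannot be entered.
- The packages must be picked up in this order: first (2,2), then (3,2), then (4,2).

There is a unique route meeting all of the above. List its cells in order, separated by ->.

The waypoints must appear in the order (2,2), (3,2), (4,2), with no cell reused.
Route from (4,4): 2× up (reaching (2,4)), 2× left (reaching (2,2)), 2× down (reaching (4,2)), right to (4,3), up to (3,3) — 8 moves in all.
Check: order respected (1 at step 4, 2 at step 5, 3 at step 6).

(4,4) -> (3,4) -> (2,4) -> (2,3) -> (2,2) -> (3,2) -> (4,2) -> (4,3) -> (3,3)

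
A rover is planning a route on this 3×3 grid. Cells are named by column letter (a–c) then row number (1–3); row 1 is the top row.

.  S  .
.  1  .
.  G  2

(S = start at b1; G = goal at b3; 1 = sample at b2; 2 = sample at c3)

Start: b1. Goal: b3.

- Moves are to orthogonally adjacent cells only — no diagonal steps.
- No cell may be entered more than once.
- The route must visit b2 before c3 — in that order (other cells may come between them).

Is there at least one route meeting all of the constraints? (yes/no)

One route that works: b1 → b2 → c2 → c3 → b3.

yes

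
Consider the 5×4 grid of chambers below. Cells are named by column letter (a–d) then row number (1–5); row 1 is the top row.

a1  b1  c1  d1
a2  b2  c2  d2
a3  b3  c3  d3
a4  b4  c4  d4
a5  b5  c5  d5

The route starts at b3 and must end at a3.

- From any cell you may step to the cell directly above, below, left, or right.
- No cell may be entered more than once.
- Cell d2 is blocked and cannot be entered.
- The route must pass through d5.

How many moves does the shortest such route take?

Any route passes through d5 somewhere between b3 and a3. Summing Manhattan distances along the two legs (b3 → d5 → a3) gives a lower bound of 4 + 5 = 9 moves.
A route of 9 moves achieves this: b3 → b4 → c4 → d4 → d5 → c5 → b5 → a5 → a4 → a3.
Since 9 matches the lower bound, it is optimal.

9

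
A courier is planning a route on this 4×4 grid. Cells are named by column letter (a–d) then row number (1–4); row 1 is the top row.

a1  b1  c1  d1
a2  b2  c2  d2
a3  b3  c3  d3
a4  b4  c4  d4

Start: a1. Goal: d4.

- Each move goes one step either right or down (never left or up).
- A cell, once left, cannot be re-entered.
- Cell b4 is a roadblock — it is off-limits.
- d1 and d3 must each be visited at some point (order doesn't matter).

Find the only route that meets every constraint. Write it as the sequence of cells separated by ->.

Moves only go right or down, so the column and row indices never decrease.
Route from a1: right 3 to d1, down 3 to d4 — 6 moves in all.
Check: all required cells visited.

a1 -> b1 -> c1 -> d1 -> d2 -> d3 -> d4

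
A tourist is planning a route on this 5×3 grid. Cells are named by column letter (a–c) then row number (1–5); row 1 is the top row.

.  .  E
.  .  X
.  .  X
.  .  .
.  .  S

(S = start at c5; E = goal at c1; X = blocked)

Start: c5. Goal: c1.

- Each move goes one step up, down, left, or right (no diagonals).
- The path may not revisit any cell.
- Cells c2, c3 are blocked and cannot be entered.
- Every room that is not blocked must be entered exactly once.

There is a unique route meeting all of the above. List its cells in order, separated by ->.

Need to visit all 13 open cells exactly once, starting at c5 and ending at c1.
Route from c5: up to c4, left to b4, down to b5, left to a5, 2× up (reaching a3), right to b3, up to b2, left to a2, up to a1, 2× right (reaching c1) — 12 moves in all.
Check: all 13 open cells covered.

c5 -> c4 -> b4 -> b5 -> a5 -> a4 -> a3 -> b3 -> b2 -> a2 -> a1 -> b1 -> c1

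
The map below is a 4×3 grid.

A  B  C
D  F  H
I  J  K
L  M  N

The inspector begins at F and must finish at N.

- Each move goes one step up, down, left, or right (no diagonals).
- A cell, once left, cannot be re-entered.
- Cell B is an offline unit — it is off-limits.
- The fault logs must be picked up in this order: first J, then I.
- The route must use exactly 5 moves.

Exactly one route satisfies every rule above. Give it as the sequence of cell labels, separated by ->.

The waypoints must appear in the order J, I, with no cell reused.
Route from F: down 1 to J, left 1 to I, down 1 to L, right 2 to N — 5 moves in all.
Check: order respected (J at step 1, I at step 2); 5 moves as required.

F -> J -> I -> L -> M -> N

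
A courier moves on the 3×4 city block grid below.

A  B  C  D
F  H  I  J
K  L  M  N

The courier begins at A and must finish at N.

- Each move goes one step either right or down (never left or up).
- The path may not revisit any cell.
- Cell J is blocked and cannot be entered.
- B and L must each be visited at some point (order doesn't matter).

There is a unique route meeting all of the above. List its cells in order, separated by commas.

Moves only go right or down, so the column and row indices never decrease.
Route from A: right to B, 2× down (reaching L), 2× right (reaching N) — 5 moves in all.
Check: all required cells visited.

A, B, H, L, M, N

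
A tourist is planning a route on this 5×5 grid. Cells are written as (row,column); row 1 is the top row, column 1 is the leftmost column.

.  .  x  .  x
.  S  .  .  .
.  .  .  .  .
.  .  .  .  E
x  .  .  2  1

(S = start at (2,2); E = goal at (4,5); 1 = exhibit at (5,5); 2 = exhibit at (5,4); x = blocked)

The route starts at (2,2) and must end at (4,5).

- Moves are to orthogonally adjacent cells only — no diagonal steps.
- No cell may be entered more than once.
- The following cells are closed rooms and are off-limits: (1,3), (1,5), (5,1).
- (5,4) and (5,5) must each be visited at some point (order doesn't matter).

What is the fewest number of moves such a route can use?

Any route passes through (5,4) and (5,5) in some order between (2,2) and (4,5). Summing Manhattan distances along each leg and taking the cheapest ordering ((2,2) → (5,4) → (5,5) → (4,5)) gives a lower bound of 5 + 1 + 1 = 7 moves.
A route of 7 moves achieves this: (2,2) → (3,2) → (4,2) → (5,2) → (5,3) → (5,4) → (5,5) → (4,5).
Since 7 matches the lower bound, it is optimal.

7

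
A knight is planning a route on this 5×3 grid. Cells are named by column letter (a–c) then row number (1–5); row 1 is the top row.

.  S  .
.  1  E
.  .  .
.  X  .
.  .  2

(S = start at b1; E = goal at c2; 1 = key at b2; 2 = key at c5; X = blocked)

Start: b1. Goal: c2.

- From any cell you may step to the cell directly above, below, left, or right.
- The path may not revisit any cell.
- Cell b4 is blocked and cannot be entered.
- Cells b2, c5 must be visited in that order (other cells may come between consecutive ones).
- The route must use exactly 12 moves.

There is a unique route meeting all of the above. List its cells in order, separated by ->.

The waypoints must appear in the order b2, c5, with no cell reused.
Route from b1: left to a1, down to a2, right to b2, down to b3, left to a3, 2× down (reaching a5), 2× right (reaching c5), 3× up (reaching c2) — 12 moves in all.
Check: order respected (1 at step 3, 2 at step 9); 12 moves as required.

b1 -> a1 -> a2 -> b2 -> b3 -> a3 -> a4 -> a5 -> b5 -> c5 -> c4 -> c3 -> c2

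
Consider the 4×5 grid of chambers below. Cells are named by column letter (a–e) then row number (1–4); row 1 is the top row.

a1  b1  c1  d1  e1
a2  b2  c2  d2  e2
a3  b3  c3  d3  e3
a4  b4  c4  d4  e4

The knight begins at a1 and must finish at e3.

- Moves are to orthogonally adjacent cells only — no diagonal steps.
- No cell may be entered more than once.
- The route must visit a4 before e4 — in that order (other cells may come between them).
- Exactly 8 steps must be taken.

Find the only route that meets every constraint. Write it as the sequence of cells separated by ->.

a1 -> a2 -> a3 -> a4 -> b4 -> c4 -> d4 -> e4 -> e3

The waypoints must appear in the order a4, e4, with no cell reused.
Route from a1: 3× down (reaching a4), 4× right (reaching e4), up to e3 — 8 moves in all.
Check: order respected (a4 at step 3, e4 at step 7); 8 moves as required.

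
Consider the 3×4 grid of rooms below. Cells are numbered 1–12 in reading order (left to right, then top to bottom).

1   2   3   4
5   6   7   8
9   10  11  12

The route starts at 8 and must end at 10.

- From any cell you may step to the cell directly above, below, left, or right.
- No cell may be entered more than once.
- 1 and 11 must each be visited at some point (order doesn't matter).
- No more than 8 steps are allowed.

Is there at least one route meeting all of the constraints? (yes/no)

no

Even ignoring the no-revisit rule, getting from 8 to 10, taking the cheapest ordering 8 → 1 → 11 → 10 needs at least 4 + 4 + 1 = 9 moves (Manhattan distance per leg), which exceeds the 8-move limit.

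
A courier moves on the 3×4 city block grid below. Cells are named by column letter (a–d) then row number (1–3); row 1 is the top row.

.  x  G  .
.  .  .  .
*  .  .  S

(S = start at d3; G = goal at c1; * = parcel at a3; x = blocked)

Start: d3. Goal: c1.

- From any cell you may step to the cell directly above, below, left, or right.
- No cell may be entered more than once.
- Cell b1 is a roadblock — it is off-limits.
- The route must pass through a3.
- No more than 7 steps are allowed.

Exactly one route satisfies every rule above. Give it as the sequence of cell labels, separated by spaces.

d3 c3 b3 a3 a2 b2 c2 c1

The 7-move cap with required stops at a3 leaves no slack for detours.
Route from d3: left 3 to a3, up 1 to a2, right 2 to c2, up 1 to c1 — 7 moves in all.
Check: all required cells visited; 7 ≤ 7 moves.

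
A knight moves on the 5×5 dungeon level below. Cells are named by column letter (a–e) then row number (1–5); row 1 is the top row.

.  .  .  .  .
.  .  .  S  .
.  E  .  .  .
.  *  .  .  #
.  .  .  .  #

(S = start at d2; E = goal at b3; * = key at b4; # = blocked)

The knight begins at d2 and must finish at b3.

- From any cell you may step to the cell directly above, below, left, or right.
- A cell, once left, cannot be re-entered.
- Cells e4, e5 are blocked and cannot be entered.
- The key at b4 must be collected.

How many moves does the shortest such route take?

Any route passes through b4 somewhere between d2 and b3. Summing Manhattan distances along the two legs (d2 → b4 → b3) gives a lower bound of 4 + 1 = 5 moves.
A route of 5 moves achieves this: d2 → d3 → d4 → c4 → b4 → b3.
Since 5 matches the lower bound, it is optimal.

5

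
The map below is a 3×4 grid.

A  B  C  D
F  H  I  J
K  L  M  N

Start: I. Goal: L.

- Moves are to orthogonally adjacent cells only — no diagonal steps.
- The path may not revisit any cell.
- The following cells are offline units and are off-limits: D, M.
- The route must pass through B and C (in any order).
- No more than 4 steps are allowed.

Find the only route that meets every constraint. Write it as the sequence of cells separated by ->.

The 4-move cap with required stops at B, C leaves no slack for detours.
Route from I: up to C, left to B, 2× down (reaching L) — 4 moves in all.
Check: all required cells visited; 4 ≤ 4 moves.

I -> C -> B -> H -> L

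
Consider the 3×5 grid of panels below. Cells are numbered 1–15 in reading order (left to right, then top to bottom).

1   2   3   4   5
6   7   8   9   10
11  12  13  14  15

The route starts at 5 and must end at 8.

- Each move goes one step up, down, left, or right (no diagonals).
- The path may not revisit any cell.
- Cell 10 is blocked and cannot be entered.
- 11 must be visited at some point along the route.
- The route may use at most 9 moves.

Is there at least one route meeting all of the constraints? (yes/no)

One route that works: 5 → 4 → 9 → 14 → 13 → 12 → 11 → 6 → 7 → 8.

yes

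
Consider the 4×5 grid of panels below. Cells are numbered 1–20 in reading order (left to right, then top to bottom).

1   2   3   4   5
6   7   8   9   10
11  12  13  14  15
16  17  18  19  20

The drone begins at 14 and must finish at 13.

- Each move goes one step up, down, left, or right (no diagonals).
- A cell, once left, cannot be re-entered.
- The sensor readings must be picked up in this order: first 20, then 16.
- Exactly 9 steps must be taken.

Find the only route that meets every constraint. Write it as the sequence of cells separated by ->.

14 -> 15 -> 20 -> 19 -> 18 -> 17 -> 16 -> 11 -> 12 -> 13

The waypoints must appear in the order 20, 16, with no cell reused.
Route from 14: right 1 to 15, down 1 to 20, left 4 to 16, up 1 to 11, right 2 to 13 — 9 moves in all.
Check: order respected (20 at step 2, 16 at step 6); 9 moves as required.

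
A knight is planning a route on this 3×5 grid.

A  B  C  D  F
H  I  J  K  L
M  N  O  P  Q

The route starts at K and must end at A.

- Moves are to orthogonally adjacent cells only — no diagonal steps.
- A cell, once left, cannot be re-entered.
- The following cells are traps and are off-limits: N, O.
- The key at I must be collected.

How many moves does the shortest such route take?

4

Any route passes through I somewhere between K and A. Summing Manhattan distances along the two legs (K → I → A) gives a lower bound of 2 + 2 = 4 moves.
A route of 4 moves achieves this: K → J → I → B → A.
Since 4 matches the lower bound, it is optimal.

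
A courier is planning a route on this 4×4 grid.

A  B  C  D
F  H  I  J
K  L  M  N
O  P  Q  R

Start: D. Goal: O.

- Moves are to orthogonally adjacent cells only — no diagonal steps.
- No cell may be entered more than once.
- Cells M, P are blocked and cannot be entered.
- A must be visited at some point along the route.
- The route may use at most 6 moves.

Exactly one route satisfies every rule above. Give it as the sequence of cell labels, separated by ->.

D -> C -> B -> A -> F -> K -> O

The budget equals the shortest possible length, so every move has to be on a shortest route through the required cells.
Route from D: left 3 to A, down 3 to O — 6 moves in all.
Check: all required cells visited; 6 ≤ 6 moves.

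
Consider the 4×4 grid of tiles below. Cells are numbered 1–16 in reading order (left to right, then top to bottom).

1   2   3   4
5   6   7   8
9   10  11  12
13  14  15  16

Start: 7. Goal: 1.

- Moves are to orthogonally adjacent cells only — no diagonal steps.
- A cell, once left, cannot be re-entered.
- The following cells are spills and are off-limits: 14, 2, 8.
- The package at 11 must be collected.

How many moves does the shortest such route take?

5

Any route passes through 11 somewhere between 7 and 1. Summing Manhattan distances along the two legs (7 → 11 → 1) gives a lower bound of 1 + 4 = 5 moves.
A route of 5 moves achieves this: 7 → 11 → 10 → 6 → 5 → 1.
Since 5 matches the lower bound, it is optimal.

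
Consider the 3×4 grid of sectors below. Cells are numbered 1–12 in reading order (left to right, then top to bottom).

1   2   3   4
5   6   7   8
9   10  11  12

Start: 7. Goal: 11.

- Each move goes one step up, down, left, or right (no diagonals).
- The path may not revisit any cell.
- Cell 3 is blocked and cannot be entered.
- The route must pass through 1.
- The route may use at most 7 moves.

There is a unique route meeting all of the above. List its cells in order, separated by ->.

The 7-move cap with required stops at 1 leaves no slack for detours.
Route from 7: left to 6, up to 2, left to 1, 2× down (reaching 9), 2× right (reaching 11) — 7 moves in all.
Check: all required cells visited; 7 ≤ 7 moves.

7 -> 6 -> 2 -> 1 -> 5 -> 9 -> 10 -> 11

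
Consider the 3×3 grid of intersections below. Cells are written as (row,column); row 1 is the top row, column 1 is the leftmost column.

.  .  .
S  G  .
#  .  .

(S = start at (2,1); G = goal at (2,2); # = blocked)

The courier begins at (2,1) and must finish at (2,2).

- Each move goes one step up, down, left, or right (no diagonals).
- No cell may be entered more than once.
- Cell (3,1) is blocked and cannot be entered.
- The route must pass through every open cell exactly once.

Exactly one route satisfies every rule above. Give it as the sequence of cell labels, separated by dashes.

(2,1) - (1,1) - (1,2) - (1,3) - (2,3) - (3,3) - (3,2) - (2,2)

Need to visit all 8 open cells exactly once, starting at (2,1) and ending at (2,2).
Cell (1,1) has only two open neighbours ((2,1) and (1,2)), so the path must pass straight through it: one of those is the cell it's entered from and the other is where it exits.
Route from (2,1): up to (1,1), 2× right (reaching (1,3)), 2× down (reaching (3,3)), left to (3,2), up to (2,2) — 7 moves in all.
Check: all 8 open cells covered.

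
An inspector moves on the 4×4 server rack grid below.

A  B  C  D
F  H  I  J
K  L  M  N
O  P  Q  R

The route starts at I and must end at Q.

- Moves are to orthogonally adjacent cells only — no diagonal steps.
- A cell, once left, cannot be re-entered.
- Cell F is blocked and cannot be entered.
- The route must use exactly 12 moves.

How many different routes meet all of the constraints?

Need simple routes of exactly 12 moves from I to Q (Manhattan distance 2, so 5 moves are spent on a detour and 5 undoing it).
Enumerating: I M N J D C B H L K O P Q | I H B C D J N M L K O P Q.
That gives 2 routes.

2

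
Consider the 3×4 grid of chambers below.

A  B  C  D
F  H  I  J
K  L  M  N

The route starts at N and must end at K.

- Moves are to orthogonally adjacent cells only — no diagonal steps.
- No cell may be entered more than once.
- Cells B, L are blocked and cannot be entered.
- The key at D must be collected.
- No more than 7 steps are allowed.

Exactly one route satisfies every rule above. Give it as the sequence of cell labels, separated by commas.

The 7-move cap with required stops at D leaves no slack for detours.
Route from N: 2× up (reaching D), left to C, down to I, 2× left (reaching F), down to K — 7 moves in all.
Check: all required cells visited; 7 ≤ 7 moves.

N, J, D, C, I, H, F, K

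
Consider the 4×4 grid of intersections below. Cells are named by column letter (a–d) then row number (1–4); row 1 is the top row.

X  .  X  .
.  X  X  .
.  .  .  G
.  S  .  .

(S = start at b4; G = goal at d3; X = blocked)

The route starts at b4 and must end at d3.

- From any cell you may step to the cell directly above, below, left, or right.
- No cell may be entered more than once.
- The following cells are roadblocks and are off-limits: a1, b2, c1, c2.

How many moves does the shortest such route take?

The Manhattan distance from b4 to d3 is |4−3| + |2−4| = 3, so at least 3 moves are needed.
A route of 3 moves achieves this: b4 → b3 → c3 → d3.
Since 3 matches the lower bound, it is optimal.

3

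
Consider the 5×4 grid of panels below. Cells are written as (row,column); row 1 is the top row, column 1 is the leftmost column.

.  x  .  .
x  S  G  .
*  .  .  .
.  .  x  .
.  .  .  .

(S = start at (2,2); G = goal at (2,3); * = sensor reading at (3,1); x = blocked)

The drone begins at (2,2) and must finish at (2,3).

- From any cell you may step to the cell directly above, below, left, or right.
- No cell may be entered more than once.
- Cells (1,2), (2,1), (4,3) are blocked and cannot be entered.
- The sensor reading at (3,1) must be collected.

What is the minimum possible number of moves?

11

Any route passes through (3,1) somewhere between (2,2) and (2,3). Summing Manhattan distances along the two legs ((2,2) → (3,1) → (2,3)) gives a lower bound of 2 + 3 = 5 moves.
The shortest route satisfying every rule uses 11 moves: (2,2) → (3,2) → (3,1) → (4,1) → (5,1) → (5,2) → (5,3) → (5,4) → (4,4) → (3,4) → (2,4) → (2,3).
The bound of 5 isn't tight here; checking systematically, no route of length 5 through 10 satisfies every constraint (on a 4-connected grid the length of any start-to-goal walk has the same parity as the Manhattan bound, so only lengths 5, 7, 9, … need checking), so 11 is the minimum.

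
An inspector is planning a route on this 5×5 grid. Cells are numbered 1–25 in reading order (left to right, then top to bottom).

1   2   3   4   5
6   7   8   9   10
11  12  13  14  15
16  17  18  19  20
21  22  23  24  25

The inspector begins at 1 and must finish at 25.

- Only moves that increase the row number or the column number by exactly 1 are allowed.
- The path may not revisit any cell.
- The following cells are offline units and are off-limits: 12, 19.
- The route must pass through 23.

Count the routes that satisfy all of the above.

6

A right/down-only route from 1 to 25 makes exactly 4 down-moves and 4 right-moves in some order.
With no other constraints that would be C(8,4) = 70 routes.
Split at 23 and multiply the segment counts (each segment already excludes blocked cells): 1→23: 6; 23→25: 1; product = 6.
That gives 6 routes.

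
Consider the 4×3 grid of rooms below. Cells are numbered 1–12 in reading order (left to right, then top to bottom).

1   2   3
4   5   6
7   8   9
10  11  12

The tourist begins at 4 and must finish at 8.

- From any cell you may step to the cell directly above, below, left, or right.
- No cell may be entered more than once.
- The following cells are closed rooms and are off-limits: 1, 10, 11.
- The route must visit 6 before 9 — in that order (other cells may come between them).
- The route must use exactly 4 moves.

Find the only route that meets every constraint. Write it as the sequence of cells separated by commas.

The waypoints must appear in the order 6, 9, with no cell reused.
Route from 4: 2× right (reaching 6), down to 9, left to 8 — 4 moves in all.
Check: order respected (6 at step 2, 9 at step 3); 4 moves as required.

4, 5, 6, 9, 8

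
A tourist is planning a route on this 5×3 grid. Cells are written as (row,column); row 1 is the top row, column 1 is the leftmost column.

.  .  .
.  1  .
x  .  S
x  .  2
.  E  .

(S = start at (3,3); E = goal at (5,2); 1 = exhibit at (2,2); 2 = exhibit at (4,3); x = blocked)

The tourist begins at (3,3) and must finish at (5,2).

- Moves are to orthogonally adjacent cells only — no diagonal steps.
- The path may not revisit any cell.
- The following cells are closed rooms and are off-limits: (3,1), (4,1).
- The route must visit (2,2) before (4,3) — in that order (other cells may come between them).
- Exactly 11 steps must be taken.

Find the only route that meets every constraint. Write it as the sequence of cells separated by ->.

(3,3) -> (2,3) -> (1,3) -> (1,2) -> (1,1) -> (2,1) -> (2,2) -> (3,2) -> (4,2) -> (4,3) -> (5,3) -> (5,2)

The waypoints must appear in the order (2,2), (4,3), with no cell reused.
Route from (3,3): up 2 to (1,3), left 2 to (1,1), down 1 to (2,1), right 1 to (2,2), down 2 to (4,2), right 1 to (4,3), down 1 to (5,3), left 1 to (5,2) — 11 moves in all.
Check: order respected (1 at step 6, 2 at step 9); 11 moves as required.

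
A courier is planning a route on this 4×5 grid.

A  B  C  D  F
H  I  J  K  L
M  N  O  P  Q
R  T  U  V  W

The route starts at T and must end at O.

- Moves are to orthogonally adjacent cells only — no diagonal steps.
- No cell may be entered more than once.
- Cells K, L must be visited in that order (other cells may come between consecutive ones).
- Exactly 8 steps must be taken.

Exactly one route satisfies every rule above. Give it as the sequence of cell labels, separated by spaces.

T N I J K L Q P O

The waypoints must appear in the order K, L, with no cell reused.
Route from T: up 2 to I, right 3 to L, down 1 to Q, left 2 to O — 8 moves in all.
Check: order respected (K at step 4, L at step 5); 8 moves as required.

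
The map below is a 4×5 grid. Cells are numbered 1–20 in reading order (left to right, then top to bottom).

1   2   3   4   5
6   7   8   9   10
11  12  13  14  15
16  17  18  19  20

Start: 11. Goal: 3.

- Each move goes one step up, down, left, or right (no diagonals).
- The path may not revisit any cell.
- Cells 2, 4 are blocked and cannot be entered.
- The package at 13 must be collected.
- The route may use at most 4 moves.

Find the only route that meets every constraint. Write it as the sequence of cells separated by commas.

11, 12, 13, 8, 3

Any route must reach 13 and still end at 3 within 4 moves, so the order of the required stops is forced.
Route from 11: right 2 to 13, up 2 to 3 — 4 moves in all.
Check: all required cells visited; 4 ≤ 4 moves.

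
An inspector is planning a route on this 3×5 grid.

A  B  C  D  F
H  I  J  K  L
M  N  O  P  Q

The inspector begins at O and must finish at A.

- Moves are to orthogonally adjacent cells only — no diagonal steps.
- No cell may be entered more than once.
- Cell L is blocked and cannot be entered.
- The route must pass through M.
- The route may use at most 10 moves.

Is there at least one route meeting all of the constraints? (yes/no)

yes

One route that works: O → N → M → H → A.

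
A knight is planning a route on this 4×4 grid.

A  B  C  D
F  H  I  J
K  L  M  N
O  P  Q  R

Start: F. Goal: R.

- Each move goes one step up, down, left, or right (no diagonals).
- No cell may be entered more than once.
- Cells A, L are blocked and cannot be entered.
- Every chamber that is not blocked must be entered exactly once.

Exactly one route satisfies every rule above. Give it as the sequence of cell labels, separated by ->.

F -> K -> O -> P -> Q -> M -> I -> H -> B -> C -> D -> J -> N -> R

Need to visit all 14 open cells exactly once, starting at F and ending at R.
Cell D has only two open neighbours (J and C), so the path must pass straight through it: one of those is the cell it's entered from and the other is where it exits.
Route from F: 2× down (reaching O), 2× right (reaching Q), 2× up (reaching I), left to H, up to B, 2× right (reaching D), 3× down (reaching R) — 13 moves in all.
Check: all 14 open cells covered.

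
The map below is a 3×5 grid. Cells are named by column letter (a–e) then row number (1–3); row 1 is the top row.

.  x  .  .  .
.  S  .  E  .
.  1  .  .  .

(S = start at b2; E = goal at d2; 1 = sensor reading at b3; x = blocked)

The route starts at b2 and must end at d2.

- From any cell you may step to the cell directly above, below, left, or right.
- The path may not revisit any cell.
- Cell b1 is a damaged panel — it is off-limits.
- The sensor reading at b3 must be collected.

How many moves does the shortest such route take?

4

Any route passes through b3 somewhere between b2 and d2. Summing Manhattan distances along the two legs (b2 → b3 → d2) gives a lower bound of 1 + 3 = 4 moves.
A route of 4 moves achieves this: b2 → b3 → c3 → c2 → d2.
Since 4 matches the lower bound, it is optimal.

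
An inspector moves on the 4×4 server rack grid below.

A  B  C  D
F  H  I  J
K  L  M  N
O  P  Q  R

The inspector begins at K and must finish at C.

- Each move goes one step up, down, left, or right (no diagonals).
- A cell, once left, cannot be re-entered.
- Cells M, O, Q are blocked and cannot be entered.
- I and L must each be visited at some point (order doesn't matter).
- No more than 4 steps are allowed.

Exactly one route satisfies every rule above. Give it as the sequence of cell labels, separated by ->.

The budget equals the shortest possible length, so every move has to be on a shortest route through the required cells.
Route from K: right 1 to L, up 1 to H, right 1 to I, up 1 to C — 4 moves in all.
Check: all required cells visited; 4 ≤ 4 moves.

K -> L -> H -> I -> C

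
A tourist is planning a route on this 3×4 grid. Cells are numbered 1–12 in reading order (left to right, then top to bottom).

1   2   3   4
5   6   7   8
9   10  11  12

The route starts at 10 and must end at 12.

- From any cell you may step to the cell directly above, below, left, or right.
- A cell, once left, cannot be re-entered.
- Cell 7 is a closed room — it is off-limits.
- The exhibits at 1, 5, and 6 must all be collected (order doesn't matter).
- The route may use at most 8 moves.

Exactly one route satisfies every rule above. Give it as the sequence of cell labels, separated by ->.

The budget equals the shortest possible length, so every move has to be on a shortest route through the required cells.
Route from 10: up to 6, left to 5, up to 1, 3× right (reaching 4), 2× down (reaching 12) — 8 moves in all.
Check: all required cells visited; 8 ≤ 8 moves.

10 -> 6 -> 5 -> 1 -> 2 -> 3 -> 4 -> 8 -> 12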